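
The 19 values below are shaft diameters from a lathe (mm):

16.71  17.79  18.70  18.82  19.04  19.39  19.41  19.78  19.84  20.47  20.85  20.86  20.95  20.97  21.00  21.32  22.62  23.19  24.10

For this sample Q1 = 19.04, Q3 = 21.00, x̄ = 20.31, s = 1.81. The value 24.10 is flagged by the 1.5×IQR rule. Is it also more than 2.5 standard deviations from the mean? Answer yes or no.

no

z = (24.10 − 20.31) / 1.81 = 2.09.
|z| = 2.09 ≤ 2.5.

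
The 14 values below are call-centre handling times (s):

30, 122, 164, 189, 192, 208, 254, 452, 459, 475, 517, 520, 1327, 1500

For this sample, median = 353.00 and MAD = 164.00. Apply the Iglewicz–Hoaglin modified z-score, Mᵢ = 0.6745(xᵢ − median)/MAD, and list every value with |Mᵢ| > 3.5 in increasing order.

1327, 1500

|Mᵢ| > 3.5 ⇔ |xᵢ − 353.00| > 3.5·164.00/0.6745 = 851.00.
So outliers lie outside [-498.00, 1204.00].
1327: M = 4.01 → outlier.
1500: M = 4.72 → outlier.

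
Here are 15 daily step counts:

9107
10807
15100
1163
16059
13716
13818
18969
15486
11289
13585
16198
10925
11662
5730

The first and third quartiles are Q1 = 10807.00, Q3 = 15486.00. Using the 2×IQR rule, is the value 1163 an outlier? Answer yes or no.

IQR = Q3 − Q1 = 15486.00 − 10807.00 = 4679.00.
Lower fence = Q1 − 2·IQR = 10807.00 − 9358.00 = 1449.00.
Upper fence = Q3 + 2·IQR = 15486.00 + 9358.00 = 24844.00.
1163 lies below the lower fence.

yes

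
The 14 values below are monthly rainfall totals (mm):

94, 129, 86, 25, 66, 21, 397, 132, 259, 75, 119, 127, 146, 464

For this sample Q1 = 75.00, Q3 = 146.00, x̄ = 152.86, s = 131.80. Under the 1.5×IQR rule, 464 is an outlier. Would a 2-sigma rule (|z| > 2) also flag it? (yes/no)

z = (464 − 152.86) / 131.80 = 2.36.
|z| = 2.36 > 2.

yes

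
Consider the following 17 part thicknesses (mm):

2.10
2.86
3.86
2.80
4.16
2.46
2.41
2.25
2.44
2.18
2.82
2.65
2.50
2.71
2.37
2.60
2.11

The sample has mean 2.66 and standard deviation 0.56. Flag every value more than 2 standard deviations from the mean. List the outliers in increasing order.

Cutoffs at x̄ ± 2s: 2.66 ± 2·0.56 = [1.54, 3.78].
3.86: z = 2.14, |z| > 2 → outlier.
4.16: z = 2.68, |z| > 2 → outlier.
Every other value lies within [1.54, 3.78].

3.86, 4.16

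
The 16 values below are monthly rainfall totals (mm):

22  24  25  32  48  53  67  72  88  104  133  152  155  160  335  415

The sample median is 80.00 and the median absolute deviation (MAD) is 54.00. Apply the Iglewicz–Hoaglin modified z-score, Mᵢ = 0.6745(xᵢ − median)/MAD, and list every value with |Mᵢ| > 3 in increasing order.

|Mᵢ| > 3 ⇔ |xᵢ − 80.00| > 3·54.00/0.6745 = 240.18.
So outliers lie outside [-160.18, 320.18].
335: M = 3.19 → outlier.
415: M = 4.18 → outlier.

335, 415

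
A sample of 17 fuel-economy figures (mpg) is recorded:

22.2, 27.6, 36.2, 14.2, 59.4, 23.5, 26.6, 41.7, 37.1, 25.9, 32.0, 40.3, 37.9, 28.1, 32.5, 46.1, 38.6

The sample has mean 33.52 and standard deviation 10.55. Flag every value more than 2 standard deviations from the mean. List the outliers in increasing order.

59.4

Cutoffs at x̄ ± 2s: 33.52 ± 2·10.55 = [12.42, 54.62].
59.4: z = 2.45, |z| > 2 → outlier.
Every other value lies within [12.42, 54.62].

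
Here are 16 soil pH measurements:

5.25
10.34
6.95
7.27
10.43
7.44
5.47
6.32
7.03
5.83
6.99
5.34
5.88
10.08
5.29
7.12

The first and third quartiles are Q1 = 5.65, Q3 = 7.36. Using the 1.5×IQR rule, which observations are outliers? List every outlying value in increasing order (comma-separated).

IQR = Q3 − Q1 = 7.36 − 5.65 = 1.71.
Lower fence = Q1 − 1.5·IQR = 5.65 − 2.565 = 3.085.
Upper fence = Q3 + 1.5·IQR = 7.36 + 2.565 = 9.925.
10.08 > 9.925 → outlier.
10.34 > 9.925 → outlier.
10.43 > 9.925 → outlier.
All remaining values lie within [3.085, 9.925].

10.08, 10.34, 10.43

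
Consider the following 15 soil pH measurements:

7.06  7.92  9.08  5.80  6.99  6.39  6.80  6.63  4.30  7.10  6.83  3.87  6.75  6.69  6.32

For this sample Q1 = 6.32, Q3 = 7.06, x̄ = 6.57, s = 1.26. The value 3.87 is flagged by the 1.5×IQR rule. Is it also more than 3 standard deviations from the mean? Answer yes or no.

no

z = (3.87 − 6.57) / 1.26 = -2.14.
|z| = 2.14 ≤ 3.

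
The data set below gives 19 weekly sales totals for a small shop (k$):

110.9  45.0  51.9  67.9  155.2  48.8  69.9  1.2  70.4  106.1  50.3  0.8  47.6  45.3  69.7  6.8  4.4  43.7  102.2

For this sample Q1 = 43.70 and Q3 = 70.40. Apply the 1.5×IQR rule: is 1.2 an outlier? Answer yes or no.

IQR = Q3 − Q1 = 70.40 − 43.70 = 26.70.
Lower fence = Q1 − 1.5·IQR = 43.70 − 40.05 = 3.65.
Upper fence = Q3 + 1.5·IQR = 70.40 + 40.05 = 110.45.
1.2 lies below the lower fence.

yes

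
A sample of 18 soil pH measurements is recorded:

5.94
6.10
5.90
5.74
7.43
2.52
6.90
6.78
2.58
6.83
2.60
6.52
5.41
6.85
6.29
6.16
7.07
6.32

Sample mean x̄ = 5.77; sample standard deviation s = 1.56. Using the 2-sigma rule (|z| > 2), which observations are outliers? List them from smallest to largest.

2.52, 2.58, 2.60

Cutoffs at x̄ ± 2s: 5.77 ± 2·1.56 = [2.65, 8.89].
2.52: z = -2.08, |z| > 2 → outlier.
2.58: z = -2.04, |z| > 2 → outlier.
2.60: z = -2.03, |z| > 2 → outlier.
Every other value lies within [2.65, 8.89].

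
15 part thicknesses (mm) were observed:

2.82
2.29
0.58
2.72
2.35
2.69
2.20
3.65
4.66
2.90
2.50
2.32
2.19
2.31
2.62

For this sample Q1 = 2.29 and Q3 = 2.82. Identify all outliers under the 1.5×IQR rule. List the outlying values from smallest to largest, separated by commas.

0.58, 3.65, 4.66

IQR = Q3 − Q1 = 2.82 − 2.29 = 0.53.
Lower fence = Q1 − 1.5·IQR = 2.29 − 0.795 = 1.495.
Upper fence = Q3 + 1.5·IQR = 2.82 + 0.795 = 3.615.
0.58 < 1.495 → outlier.
3.65 > 3.615 → outlier.
4.66 > 3.615 → outlier.
All remaining values lie within [1.495, 3.615].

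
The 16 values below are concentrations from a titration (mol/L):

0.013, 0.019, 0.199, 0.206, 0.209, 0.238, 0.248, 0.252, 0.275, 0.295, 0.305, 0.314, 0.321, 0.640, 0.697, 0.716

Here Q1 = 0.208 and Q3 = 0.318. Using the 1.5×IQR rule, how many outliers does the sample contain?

5

IQR = 0.110; fences at 0.208 − 0.165 = 0.043 and 0.318 + 0.165 = 0.483.
Outside the cutoffs: 0.013, 0.019, 0.640, 0.697, 0.716.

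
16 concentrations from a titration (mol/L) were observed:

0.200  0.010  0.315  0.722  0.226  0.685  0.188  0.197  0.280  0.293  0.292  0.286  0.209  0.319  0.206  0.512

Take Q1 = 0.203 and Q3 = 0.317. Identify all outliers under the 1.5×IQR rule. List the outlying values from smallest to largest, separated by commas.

0.010, 0.512, 0.685, 0.722

IQR = Q3 − Q1 = 0.317 − 0.203 = 0.114.
Lower fence = Q1 − 1.5·IQR = 0.203 − 0.171 = 0.032.
Upper fence = Q3 + 1.5·IQR = 0.317 + 0.171 = 0.488.
0.010 < 0.032 → outlier.
0.512 > 0.488 → outlier.
0.685 > 0.488 → outlier.
0.722 > 0.488 → outlier.
All remaining values lie within [0.032, 0.488].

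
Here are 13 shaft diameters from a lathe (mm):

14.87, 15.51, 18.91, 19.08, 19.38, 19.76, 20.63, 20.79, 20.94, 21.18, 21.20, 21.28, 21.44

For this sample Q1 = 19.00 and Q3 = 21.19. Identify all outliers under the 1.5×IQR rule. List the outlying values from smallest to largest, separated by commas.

14.87, 15.51

IQR = Q3 − Q1 = 21.19 − 19.00 = 2.19.
Lower fence = Q1 − 1.5·IQR = 19.00 − 3.285 = 15.715.
Upper fence = Q3 + 1.5·IQR = 21.19 + 3.285 = 24.475.
14.87 < 15.715 → outlier.
15.51 < 15.715 → outlier.
All remaining values lie within [15.715, 24.475].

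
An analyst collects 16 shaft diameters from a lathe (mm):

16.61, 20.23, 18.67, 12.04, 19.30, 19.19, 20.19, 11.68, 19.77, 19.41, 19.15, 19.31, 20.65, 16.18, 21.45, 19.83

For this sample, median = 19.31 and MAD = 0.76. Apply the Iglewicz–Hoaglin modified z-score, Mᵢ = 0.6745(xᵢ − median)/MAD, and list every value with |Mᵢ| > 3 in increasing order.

|Mᵢ| > 3 ⇔ |xᵢ − 19.31| > 3·0.76/0.6745 = 3.38.
So outliers lie outside [15.93, 22.69].
11.68: M = -6.77 → outlier.
12.04: M = -6.45 → outlier.

11.68, 12.04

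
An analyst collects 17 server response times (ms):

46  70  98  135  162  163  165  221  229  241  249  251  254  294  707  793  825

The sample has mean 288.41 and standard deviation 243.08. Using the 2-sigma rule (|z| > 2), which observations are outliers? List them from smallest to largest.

793, 825

Cutoffs at x̄ ± 2s: 288.41 ± 2·243.08 = [-197.75, 774.57].
793: z = 2.08, |z| > 2 → outlier.
825: z = 2.21, |z| > 2 → outlier.
Every other value lies within [-197.75, 774.57].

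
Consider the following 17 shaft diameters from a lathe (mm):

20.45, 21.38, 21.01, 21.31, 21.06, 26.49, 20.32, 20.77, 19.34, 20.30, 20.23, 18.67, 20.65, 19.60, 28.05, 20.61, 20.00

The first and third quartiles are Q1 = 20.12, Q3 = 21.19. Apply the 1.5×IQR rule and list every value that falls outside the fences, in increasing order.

26.49, 28.05

IQR = Q3 − Q1 = 21.19 − 20.12 = 1.07.
Lower fence = Q1 − 1.5·IQR = 20.12 − 1.605 = 18.515.
Upper fence = Q3 + 1.5·IQR = 21.19 + 1.605 = 22.795.
26.49 > 22.795 → outlier.
28.05 > 22.795 → outlier.
All remaining values lie within [18.515, 22.795].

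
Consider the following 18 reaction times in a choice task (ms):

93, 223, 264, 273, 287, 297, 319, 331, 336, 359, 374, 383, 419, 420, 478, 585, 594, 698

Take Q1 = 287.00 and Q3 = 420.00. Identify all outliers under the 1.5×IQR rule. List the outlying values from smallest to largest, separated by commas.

698

IQR = Q3 − Q1 = 420.00 − 287.00 = 133.00.
Lower fence = Q1 − 1.5·IQR = 287.00 − 199.50 = 87.50.
Upper fence = Q3 + 1.5·IQR = 420.00 + 199.50 = 619.50.
698 > 619.50 → outlier.
All remaining values lie within [87.50, 619.50].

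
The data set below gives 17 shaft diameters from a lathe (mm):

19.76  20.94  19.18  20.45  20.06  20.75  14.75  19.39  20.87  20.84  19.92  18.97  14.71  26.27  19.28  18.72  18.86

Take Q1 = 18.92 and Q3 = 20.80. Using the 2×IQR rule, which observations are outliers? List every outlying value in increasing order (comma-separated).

14.71, 14.75, 26.27

IQR = Q3 − Q1 = 20.80 − 18.92 = 1.88.
Lower fence = Q1 − 2·IQR = 18.92 − 3.76 = 15.16.
Upper fence = Q3 + 2·IQR = 20.80 + 3.76 = 24.56.
14.71 < 15.16 → outlier.
14.75 < 15.16 → outlier.
26.27 > 24.56 → outlier.
All remaining values lie within [15.16, 24.56].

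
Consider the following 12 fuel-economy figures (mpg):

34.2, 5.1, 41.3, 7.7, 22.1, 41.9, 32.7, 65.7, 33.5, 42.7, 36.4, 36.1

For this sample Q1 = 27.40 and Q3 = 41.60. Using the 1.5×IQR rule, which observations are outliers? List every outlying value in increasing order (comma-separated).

5.1, 65.7

IQR = Q3 − Q1 = 41.60 − 27.40 = 14.20.
Lower fence = Q1 − 1.5·IQR = 27.40 − 21.30 = 6.10.
Upper fence = Q3 + 1.5·IQR = 41.60 + 21.30 = 62.90.
5.1 < 6.10 → outlier.
65.7 > 62.90 → outlier.
All remaining values lie within [6.10, 62.90].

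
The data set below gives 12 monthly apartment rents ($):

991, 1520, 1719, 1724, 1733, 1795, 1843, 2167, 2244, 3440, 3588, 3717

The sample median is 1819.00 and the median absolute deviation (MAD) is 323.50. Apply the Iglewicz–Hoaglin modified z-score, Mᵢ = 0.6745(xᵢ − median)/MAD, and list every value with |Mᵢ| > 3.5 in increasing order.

3588, 3717

|Mᵢ| > 3.5 ⇔ |xᵢ − 1819.00| > 3.5·323.50/0.6745 = 1678.65.
So outliers lie outside [140.35, 3497.65].
3588: M = 3.69 → outlier.
3717: M = 3.96 → outlier.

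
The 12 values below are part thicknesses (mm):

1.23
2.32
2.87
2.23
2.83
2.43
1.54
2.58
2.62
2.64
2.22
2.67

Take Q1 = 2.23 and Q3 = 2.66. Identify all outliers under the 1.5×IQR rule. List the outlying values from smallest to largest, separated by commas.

IQR = Q3 − Q1 = 2.66 − 2.23 = 0.43.
Lower fence = Q1 − 1.5·IQR = 2.23 − 0.645 = 1.585.
Upper fence = Q3 + 1.5·IQR = 2.66 + 0.645 = 3.305.
1.23 < 1.585 → outlier.
1.54 < 1.585 → outlier.
All remaining values lie within [1.585, 3.305].

1.23, 1.54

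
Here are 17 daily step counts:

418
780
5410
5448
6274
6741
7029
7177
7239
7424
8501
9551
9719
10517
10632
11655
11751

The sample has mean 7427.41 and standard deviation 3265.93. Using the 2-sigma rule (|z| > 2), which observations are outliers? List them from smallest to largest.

418, 780

Cutoffs at x̄ ± 2s: 7427.41 ± 2·3265.93 = [895.55, 13959.27].
418: z = -2.15, |z| > 2 → outlier.
780: z = -2.04, |z| > 2 → outlier.
Every other value lies within [895.55, 13959.27].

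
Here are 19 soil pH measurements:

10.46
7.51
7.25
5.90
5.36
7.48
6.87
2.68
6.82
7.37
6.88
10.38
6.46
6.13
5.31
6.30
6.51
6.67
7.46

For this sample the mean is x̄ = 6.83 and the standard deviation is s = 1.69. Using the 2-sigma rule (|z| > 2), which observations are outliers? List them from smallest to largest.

Cutoffs at x̄ ± 2s: 6.83 ± 2·1.69 = [3.45, 10.21].
2.68: z = -2.46, |z| > 2 → outlier.
10.38: z = 2.10, |z| > 2 → outlier.
10.46: z = 2.15, |z| > 2 → outlier.
Every other value lies within [3.45, 10.21].

2.68, 10.38, 10.46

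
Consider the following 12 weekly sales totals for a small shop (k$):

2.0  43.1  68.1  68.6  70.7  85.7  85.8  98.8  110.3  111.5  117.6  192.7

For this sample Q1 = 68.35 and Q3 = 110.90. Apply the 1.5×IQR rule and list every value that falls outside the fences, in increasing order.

IQR = Q3 − Q1 = 110.90 − 68.35 = 42.55.
Lower fence = Q1 − 1.5·IQR = 68.35 − 63.825 = 4.525.
Upper fence = Q3 + 1.5·IQR = 110.90 + 63.825 = 174.725.
2.0 < 4.525 → outlier.
192.7 > 174.725 → outlier.
All remaining values lie within [4.525, 174.725].

2.0, 192.7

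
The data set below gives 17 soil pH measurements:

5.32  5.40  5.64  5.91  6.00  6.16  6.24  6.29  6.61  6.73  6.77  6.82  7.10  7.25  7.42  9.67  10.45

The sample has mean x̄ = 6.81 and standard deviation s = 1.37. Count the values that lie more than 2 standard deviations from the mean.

2

Cutoffs: x̄ ± 2s = [4.07, 9.55].
Outside the cutoffs: 9.67, 10.45.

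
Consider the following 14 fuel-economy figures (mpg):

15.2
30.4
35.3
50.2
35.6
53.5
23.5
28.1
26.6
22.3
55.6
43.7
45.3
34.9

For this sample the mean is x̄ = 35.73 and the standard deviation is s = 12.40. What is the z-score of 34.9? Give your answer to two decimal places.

-0.07

z = (34.9 − 35.73) / 12.40 = -0.07.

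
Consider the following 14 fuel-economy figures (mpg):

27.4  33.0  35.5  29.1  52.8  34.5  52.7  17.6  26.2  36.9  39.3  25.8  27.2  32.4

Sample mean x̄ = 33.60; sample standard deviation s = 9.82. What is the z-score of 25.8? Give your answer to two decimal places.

-0.79

z = (25.8 − 33.60) / 9.82 = -0.79.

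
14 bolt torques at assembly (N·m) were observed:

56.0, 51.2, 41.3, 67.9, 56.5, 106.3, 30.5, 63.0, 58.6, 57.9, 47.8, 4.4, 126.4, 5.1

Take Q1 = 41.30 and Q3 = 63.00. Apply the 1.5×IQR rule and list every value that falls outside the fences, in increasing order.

4.4, 5.1, 106.3, 126.4

IQR = Q3 − Q1 = 63.00 − 41.30 = 21.70.
Lower fence = Q1 − 1.5·IQR = 41.30 − 32.55 = 8.75.
Upper fence = Q3 + 1.5·IQR = 63.00 + 32.55 = 95.55.
4.4 < 8.75 → outlier.
5.1 < 8.75 → outlier.
106.3 > 95.55 → outlier.
126.4 > 95.55 → outlier.
All remaining values lie within [8.75, 95.55].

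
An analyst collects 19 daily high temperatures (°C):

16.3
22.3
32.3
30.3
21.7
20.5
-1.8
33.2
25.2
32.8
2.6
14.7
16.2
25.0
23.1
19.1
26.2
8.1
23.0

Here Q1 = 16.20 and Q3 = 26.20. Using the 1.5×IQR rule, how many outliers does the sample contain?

IQR = 10.00; fences at 16.20 − 15.00 = 1.20 and 26.20 + 15.00 = 41.20.
Outside the cutoffs: -1.8.

1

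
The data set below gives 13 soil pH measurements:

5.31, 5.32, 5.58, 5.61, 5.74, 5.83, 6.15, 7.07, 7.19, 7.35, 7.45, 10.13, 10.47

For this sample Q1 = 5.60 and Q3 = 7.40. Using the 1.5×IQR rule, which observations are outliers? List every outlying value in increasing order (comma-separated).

10.13, 10.47

IQR = Q3 − Q1 = 7.40 − 5.60 = 1.80.
Lower fence = Q1 − 1.5·IQR = 5.60 − 2.70 = 2.90.
Upper fence = Q3 + 1.5·IQR = 7.40 + 2.70 = 10.10.
10.13 > 10.10 → outlier.
10.47 > 10.10 → outlier.
All remaining values lie within [2.90, 10.10].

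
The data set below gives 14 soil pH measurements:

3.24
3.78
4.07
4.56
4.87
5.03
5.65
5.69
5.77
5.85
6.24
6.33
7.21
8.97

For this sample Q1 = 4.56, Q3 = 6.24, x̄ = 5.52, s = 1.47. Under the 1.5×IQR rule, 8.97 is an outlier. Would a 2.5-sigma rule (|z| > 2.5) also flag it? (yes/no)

no

z = (8.97 − 5.52) / 1.47 = 2.35.
|z| = 2.35 ≤ 2.5.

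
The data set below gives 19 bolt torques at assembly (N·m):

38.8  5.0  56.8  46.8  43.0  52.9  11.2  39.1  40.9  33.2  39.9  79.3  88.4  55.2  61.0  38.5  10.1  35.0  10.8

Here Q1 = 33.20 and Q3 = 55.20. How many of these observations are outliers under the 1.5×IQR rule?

IQR = 22.00; fences at 33.20 − 33.00 = 0.20 and 55.20 + 33.00 = 88.20.
Outside the cutoffs: 88.4.

1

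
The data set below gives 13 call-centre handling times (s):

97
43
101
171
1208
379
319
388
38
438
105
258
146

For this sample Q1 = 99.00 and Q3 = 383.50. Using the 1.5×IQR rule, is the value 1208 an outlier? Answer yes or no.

IQR = Q3 − Q1 = 383.50 − 99.00 = 284.50.
Lower fence = Q1 − 1.5·IQR = 99.00 − 426.75 = -327.75.
Upper fence = Q3 + 1.5·IQR = 383.50 + 426.75 = 810.25.
1208 lies above the upper fence.

yes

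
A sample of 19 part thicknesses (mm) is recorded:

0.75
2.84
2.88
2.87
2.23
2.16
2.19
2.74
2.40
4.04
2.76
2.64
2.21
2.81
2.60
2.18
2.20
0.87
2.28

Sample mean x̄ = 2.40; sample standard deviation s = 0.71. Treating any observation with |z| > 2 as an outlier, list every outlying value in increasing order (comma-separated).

Cutoffs at x̄ ± 2s: 2.40 ± 2·0.71 = [0.98, 3.82].
0.75: z = -2.32, |z| > 2 → outlier.
0.87: z = -2.15, |z| > 2 → outlier.
4.04: z = 2.31, |z| > 2 → outlier.
Every other value lies within [0.98, 3.82].

0.75, 0.87, 4.04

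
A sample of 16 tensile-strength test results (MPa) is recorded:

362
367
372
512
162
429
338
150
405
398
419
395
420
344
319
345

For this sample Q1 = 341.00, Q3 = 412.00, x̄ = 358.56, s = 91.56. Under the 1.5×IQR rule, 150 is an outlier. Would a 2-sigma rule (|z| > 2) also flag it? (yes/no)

yes

z = (150 − 358.56) / 91.56 = -2.28.
|z| = 2.28 > 2.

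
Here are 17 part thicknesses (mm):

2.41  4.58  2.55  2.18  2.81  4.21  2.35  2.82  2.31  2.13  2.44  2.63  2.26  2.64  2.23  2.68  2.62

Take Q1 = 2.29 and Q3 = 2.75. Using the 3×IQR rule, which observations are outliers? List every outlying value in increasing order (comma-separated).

4.21, 4.58

IQR = Q3 − Q1 = 2.75 − 2.29 = 0.46.
Lower fence = Q1 − 3·IQR = 2.29 − 1.38 = 0.91.
Upper fence = Q3 + 3·IQR = 2.75 + 1.38 = 4.13.
4.21 > 4.13 → outlier.
4.58 > 4.13 → outlier.
All remaining values lie within [0.91, 4.13].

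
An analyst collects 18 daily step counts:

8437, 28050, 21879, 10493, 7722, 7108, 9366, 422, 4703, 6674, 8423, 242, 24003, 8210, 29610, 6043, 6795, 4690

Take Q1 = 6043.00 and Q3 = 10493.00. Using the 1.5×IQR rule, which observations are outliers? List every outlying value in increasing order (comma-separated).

21879, 24003, 28050, 29610

IQR = Q3 − Q1 = 10493.00 − 6043.00 = 4450.00.
Lower fence = Q1 − 1.5·IQR = 6043.00 − 6675.00 = -632.00.
Upper fence = Q3 + 1.5·IQR = 10493.00 + 6675.00 = 17168.00.
21879 > 17168.00 → outlier.
24003 > 17168.00 → outlier.
28050 > 17168.00 → outlier.
29610 > 17168.00 → outlier.
All remaining values lie within [-632.00, 17168.00].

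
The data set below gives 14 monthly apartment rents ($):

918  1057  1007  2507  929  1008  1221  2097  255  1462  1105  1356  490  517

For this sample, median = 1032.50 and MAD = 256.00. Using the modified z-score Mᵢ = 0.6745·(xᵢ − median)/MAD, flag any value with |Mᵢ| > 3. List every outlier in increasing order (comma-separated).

2507

|Mᵢ| > 3 ⇔ |xᵢ − 1032.50| > 3·256.00/0.6745 = 1138.62.
So outliers lie outside [-106.12, 2171.12].
2507: M = 3.88 → outlier.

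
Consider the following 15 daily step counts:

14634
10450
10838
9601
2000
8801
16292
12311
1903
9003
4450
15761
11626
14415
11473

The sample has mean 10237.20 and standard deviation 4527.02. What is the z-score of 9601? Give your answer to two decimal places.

z = (9601 − 10237.20) / 4527.02 = -0.14.

-0.14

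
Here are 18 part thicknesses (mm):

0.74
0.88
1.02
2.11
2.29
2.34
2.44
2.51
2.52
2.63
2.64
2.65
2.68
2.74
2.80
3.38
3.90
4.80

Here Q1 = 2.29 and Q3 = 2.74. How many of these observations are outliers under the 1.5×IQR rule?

IQR = 0.45; fences at 2.29 − 0.675 = 1.615 and 2.74 + 0.675 = 3.415.
Outside the cutoffs: 0.74, 0.88, 1.02, 3.90, 4.80.

5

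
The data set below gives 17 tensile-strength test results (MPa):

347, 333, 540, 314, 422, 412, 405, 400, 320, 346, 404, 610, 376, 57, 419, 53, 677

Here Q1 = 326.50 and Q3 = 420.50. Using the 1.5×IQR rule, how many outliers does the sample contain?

4

IQR = 94.00; fences at 326.50 − 141.00 = 185.50 and 420.50 + 141.00 = 561.50.
Outside the cutoffs: 53, 57, 610, 677.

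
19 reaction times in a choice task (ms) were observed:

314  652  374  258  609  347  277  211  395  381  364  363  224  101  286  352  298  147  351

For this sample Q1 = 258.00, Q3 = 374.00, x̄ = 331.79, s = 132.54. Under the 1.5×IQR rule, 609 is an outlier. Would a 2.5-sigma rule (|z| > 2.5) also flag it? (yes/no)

z = (609 − 331.79) / 132.54 = 2.09.
|z| = 2.09 ≤ 2.5.

no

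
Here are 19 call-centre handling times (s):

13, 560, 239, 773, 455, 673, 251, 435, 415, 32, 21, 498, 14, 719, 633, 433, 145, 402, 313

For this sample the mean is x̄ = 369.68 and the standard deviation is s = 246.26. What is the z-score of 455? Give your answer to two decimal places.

z = (455 − 369.68) / 246.26 = 0.35.

0.35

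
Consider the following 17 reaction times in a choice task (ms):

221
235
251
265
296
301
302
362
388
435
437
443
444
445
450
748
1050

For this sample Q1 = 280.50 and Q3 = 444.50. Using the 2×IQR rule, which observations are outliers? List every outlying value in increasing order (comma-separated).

1050

IQR = Q3 − Q1 = 444.50 − 280.50 = 164.00.
Lower fence = Q1 − 2·IQR = 280.50 − 328.00 = -47.50.
Upper fence = Q3 + 2·IQR = 444.50 + 328.00 = 772.50.
1050 > 772.50 → outlier.
All remaining values lie within [-47.50, 772.50].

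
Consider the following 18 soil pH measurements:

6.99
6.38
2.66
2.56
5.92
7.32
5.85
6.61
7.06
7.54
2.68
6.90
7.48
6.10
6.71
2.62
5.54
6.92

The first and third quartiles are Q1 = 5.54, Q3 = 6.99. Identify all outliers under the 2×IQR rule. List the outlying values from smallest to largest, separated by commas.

IQR = Q3 − Q1 = 6.99 − 5.54 = 1.45.
Lower fence = Q1 − 2·IQR = 5.54 − 2.90 = 2.64.
Upper fence = Q3 + 2·IQR = 6.99 + 2.90 = 9.89.
2.56 < 2.64 → outlier.
2.62 < 2.64 → outlier.
All remaining values lie within [2.64, 9.89].

2.56, 2.62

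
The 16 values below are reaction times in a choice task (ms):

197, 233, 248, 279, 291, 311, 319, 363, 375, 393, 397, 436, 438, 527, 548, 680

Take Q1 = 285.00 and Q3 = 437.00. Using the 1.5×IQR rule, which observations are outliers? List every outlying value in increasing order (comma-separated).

IQR = Q3 − Q1 = 437.00 − 285.00 = 152.00.
Lower fence = Q1 − 1.5·IQR = 285.00 − 228.00 = 57.00.
Upper fence = Q3 + 1.5·IQR = 437.00 + 228.00 = 665.00.
680 > 665.00 → outlier.
All remaining values lie within [57.00, 665.00].

680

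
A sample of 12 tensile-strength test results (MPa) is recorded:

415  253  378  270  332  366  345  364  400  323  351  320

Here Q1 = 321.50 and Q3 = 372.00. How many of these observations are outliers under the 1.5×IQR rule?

0

IQR = 50.50; fences at 321.50 − 75.75 = 245.75 and 372.00 + 75.75 = 447.75.
Every value lies within the cutoffs.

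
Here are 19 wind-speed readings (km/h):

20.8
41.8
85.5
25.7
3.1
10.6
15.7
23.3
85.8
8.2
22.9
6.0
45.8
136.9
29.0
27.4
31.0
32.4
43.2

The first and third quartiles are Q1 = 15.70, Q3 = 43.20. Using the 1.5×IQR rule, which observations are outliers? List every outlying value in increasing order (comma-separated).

85.5, 85.8, 136.9

IQR = Q3 − Q1 = 43.20 − 15.70 = 27.50.
Lower fence = Q1 − 1.5·IQR = 15.70 − 41.25 = -25.55.
Upper fence = Q3 + 1.5·IQR = 43.20 + 41.25 = 84.45.
85.5 > 84.45 → outlier.
85.8 > 84.45 → outlier.
136.9 > 84.45 → outlier.
All remaining values lie within [-25.55, 84.45].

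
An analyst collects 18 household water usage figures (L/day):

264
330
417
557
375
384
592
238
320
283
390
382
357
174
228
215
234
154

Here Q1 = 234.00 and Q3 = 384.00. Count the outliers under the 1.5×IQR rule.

0

IQR = 150.00; fences at 234.00 − 225.00 = 9.00 and 384.00 + 225.00 = 609.00.
Every value lies within the cutoffs.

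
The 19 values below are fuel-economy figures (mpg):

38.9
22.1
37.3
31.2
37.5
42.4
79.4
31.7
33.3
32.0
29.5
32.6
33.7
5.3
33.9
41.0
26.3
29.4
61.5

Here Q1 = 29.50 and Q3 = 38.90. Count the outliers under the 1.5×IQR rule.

IQR = 9.40; fences at 29.50 − 14.10 = 15.40 and 38.90 + 14.10 = 53.00.
Outside the cutoffs: 5.3, 61.5, 79.4.

3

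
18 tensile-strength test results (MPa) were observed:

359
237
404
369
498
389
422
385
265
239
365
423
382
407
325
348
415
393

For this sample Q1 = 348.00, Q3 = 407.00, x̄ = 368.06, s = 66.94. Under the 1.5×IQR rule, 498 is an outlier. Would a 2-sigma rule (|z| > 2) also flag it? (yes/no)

no

z = (498 − 368.06) / 66.94 = 1.94.
|z| = 1.94 ≤ 2.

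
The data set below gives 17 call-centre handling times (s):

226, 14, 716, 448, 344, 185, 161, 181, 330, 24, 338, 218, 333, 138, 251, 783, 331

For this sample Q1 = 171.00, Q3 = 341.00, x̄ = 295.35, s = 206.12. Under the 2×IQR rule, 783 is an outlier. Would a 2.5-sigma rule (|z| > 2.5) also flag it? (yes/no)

no

z = (783 − 295.35) / 206.12 = 2.37.
|z| = 2.37 ≤ 2.5.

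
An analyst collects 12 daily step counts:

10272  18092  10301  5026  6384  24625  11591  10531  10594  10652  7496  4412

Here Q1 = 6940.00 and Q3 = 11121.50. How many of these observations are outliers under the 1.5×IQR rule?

2

IQR = 4181.50; fences at 6940.00 − 6272.25 = 667.75 and 11121.50 + 6272.25 = 17393.75.
Outside the cutoffs: 18092, 24625.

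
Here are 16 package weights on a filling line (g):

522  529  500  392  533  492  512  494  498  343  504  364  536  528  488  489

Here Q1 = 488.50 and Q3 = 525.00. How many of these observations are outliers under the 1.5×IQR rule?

3

IQR = 36.50; fences at 488.50 − 54.75 = 433.75 and 525.00 + 54.75 = 579.75.
Outside the cutoffs: 343, 364, 392.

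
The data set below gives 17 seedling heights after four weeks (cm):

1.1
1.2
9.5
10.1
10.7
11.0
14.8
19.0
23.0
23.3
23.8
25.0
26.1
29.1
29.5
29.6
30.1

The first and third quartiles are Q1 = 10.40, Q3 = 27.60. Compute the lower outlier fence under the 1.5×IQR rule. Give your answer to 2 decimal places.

-15.40

IQR = Q3 − Q1 = 27.60 − 10.40 = 17.20.
Lower fence = Q1 − 1.5·IQR = 10.40 − 25.80 = -15.40.
Upper fence = Q3 + 1.5·IQR = 27.60 + 25.80 = 53.40.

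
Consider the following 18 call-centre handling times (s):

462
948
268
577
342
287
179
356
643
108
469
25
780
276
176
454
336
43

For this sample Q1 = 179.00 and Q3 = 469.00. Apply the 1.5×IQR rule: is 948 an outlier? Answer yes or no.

IQR = Q3 − Q1 = 469.00 − 179.00 = 290.00.
Lower fence = Q1 − 1.5·IQR = 179.00 − 435.00 = -256.00.
Upper fence = Q3 + 1.5·IQR = 469.00 + 435.00 = 904.00.
948 lies above the upper fence.

yes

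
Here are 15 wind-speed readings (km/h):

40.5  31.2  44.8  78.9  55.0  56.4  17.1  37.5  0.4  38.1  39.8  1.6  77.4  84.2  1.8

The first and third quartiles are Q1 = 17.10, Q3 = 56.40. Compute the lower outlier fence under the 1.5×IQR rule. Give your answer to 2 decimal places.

IQR = Q3 − Q1 = 56.40 − 17.10 = 39.30.
Lower fence = Q1 − 1.5·IQR = 17.10 − 58.95 = -41.85.
Upper fence = Q3 + 1.5·IQR = 56.40 + 58.95 = 115.35.

-41.85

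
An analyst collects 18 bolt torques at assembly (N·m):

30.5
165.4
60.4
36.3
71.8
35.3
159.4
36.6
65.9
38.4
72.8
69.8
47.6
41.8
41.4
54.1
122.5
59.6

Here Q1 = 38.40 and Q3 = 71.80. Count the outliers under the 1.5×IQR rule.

3

IQR = 33.40; fences at 38.40 − 50.10 = -11.70 and 71.80 + 50.10 = 121.90.
Outside the cutoffs: 122.5, 159.4, 165.4.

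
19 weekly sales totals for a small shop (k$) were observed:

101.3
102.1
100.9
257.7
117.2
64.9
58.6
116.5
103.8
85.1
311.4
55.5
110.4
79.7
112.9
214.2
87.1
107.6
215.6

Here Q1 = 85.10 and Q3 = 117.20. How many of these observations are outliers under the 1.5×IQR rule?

IQR = 32.10; fences at 85.10 − 48.15 = 36.95 and 117.20 + 48.15 = 165.35.
Outside the cutoffs: 214.2, 215.6, 257.7, 311.4.

4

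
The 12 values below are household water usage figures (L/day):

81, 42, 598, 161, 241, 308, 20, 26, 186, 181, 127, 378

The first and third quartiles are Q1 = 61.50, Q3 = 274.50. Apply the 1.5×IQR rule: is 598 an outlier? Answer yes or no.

IQR = Q3 − Q1 = 274.50 − 61.50 = 213.00.
Lower fence = Q1 − 1.5·IQR = 61.50 − 319.50 = -258.00.
Upper fence = Q3 + 1.5·IQR = 274.50 + 319.50 = 594.00.
598 lies above the upper fence.

yes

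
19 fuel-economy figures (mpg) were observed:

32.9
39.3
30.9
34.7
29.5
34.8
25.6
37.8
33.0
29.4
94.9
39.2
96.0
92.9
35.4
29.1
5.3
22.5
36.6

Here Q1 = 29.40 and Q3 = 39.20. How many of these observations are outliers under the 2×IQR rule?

IQR = 9.80; fences at 29.40 − 19.60 = 9.80 and 39.20 + 19.60 = 58.80.
Outside the cutoffs: 5.3, 92.9, 94.9, 96.0.

4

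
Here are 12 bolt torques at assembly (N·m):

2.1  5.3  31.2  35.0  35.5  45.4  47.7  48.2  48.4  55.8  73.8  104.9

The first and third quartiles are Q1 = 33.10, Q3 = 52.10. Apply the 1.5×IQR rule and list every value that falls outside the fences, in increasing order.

IQR = Q3 − Q1 = 52.10 − 33.10 = 19.00.
Lower fence = Q1 − 1.5·IQR = 33.10 − 28.50 = 4.60.
Upper fence = Q3 + 1.5·IQR = 52.10 + 28.50 = 80.60.
2.1 < 4.60 → outlier.
104.9 > 80.60 → outlier.
All remaining values lie within [4.60, 80.60].

2.1, 104.9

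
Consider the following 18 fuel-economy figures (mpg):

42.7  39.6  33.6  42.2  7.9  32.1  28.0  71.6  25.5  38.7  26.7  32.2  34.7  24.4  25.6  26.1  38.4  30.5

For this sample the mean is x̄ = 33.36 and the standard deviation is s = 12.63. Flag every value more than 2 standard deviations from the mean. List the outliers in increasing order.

7.9, 71.6

Cutoffs at x̄ ± 2s: 33.36 ± 2·12.63 = [8.10, 58.62].
7.9: z = -2.02, |z| > 2 → outlier.
71.6: z = 3.03, |z| > 2 → outlier.
Every other value lies within [8.10, 58.62].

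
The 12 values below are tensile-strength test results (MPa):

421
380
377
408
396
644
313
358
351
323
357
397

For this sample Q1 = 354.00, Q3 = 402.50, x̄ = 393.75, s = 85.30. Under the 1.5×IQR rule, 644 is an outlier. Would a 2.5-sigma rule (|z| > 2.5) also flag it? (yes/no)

z = (644 − 393.75) / 85.30 = 2.93.
|z| = 2.93 > 2.5.

yes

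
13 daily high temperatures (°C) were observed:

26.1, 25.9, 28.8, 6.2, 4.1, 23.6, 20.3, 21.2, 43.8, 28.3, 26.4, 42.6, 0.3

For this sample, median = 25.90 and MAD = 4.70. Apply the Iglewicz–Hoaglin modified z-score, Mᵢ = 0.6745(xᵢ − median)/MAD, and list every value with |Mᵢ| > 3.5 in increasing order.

|Mᵢ| > 3.5 ⇔ |xᵢ − 25.90| > 3.5·4.70/0.6745 = 24.39.
So outliers lie outside [1.51, 50.29].
0.3: M = -3.67 → outlier.

0.3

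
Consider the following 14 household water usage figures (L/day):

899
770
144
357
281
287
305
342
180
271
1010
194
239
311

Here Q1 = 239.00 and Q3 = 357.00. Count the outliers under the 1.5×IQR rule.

3

IQR = 118.00; fences at 239.00 − 177.00 = 62.00 and 357.00 + 177.00 = 534.00.
Outside the cutoffs: 770, 899, 1010.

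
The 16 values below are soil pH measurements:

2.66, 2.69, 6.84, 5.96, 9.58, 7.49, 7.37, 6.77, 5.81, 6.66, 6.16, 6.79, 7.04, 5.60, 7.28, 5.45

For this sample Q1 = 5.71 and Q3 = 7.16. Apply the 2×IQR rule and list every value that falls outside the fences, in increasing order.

2.66, 2.69

IQR = Q3 − Q1 = 7.16 − 5.71 = 1.45.
Lower fence = Q1 − 2·IQR = 5.71 − 2.90 = 2.81.
Upper fence = Q3 + 2·IQR = 7.16 + 2.90 = 10.06.
2.66 < 2.81 → outlier.
2.69 < 2.81 → outlier.
All remaining values lie within [2.81, 10.06].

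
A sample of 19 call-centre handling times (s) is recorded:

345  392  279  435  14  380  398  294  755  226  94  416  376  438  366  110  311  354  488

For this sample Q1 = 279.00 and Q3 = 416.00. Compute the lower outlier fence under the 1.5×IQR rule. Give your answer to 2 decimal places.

73.50

IQR = Q3 − Q1 = 416.00 − 279.00 = 137.00.
Lower fence = Q1 − 1.5·IQR = 279.00 − 205.50 = 73.50.
Upper fence = Q3 + 1.5·IQR = 416.00 + 205.50 = 621.50.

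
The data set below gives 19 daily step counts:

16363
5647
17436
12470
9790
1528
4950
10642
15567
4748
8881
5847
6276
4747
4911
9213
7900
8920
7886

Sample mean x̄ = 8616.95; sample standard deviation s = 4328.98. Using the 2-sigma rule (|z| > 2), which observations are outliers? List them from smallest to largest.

Cutoffs at x̄ ± 2s: 8616.95 ± 2·4328.98 = [-41.01, 17274.91].
17436: z = 2.04, |z| > 2 → outlier.
Every other value lies within [-41.01, 17274.91].

17436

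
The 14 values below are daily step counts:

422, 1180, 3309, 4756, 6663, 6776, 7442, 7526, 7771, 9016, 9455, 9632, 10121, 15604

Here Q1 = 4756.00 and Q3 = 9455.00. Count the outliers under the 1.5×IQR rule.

0

IQR = 4699.00; fences at 4756.00 − 7048.50 = -2292.50 and 9455.00 + 7048.50 = 16503.50.
Every value lies within the cutoffs.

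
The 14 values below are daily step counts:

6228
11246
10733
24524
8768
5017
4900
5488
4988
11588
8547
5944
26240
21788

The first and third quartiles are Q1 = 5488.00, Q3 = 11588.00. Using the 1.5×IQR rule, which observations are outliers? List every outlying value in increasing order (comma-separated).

IQR = Q3 − Q1 = 11588.00 − 5488.00 = 6100.00.
Lower fence = Q1 − 1.5·IQR = 5488.00 − 9150.00 = -3662.00.
Upper fence = Q3 + 1.5·IQR = 11588.00 + 9150.00 = 20738.00.
21788 > 20738.00 → outlier.
24524 > 20738.00 → outlier.
26240 > 20738.00 → outlier.
All remaining values lie within [-3662.00, 20738.00].

21788, 24524, 26240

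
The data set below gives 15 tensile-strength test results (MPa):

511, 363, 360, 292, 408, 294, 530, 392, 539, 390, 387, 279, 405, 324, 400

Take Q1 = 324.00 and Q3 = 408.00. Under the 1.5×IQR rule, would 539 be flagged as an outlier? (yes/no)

IQR = Q3 − Q1 = 408.00 − 324.00 = 84.00.
Lower fence = Q1 − 1.5·IQR = 324.00 − 126.00 = 198.00.
Upper fence = Q3 + 1.5·IQR = 408.00 + 126.00 = 534.00.
539 lies above the upper fence.

yes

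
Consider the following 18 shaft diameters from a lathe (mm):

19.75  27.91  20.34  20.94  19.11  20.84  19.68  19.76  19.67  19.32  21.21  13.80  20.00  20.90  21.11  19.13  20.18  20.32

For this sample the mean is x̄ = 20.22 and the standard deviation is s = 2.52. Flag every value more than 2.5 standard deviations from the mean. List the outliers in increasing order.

Cutoffs at x̄ ± 2.5s: 20.22 ± 2.5·2.52 = [13.92, 26.52].
13.80: z = -2.55, |z| > 2.5 → outlier.
27.91: z = 3.05, |z| > 2.5 → outlier.
Every other value lies within [13.92, 26.52].

13.80, 27.91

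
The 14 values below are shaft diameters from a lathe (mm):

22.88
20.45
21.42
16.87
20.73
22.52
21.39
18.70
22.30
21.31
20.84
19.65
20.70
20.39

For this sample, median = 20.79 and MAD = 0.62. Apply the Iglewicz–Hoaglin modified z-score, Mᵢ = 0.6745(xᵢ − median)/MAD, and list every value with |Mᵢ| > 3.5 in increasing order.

|Mᵢ| > 3.5 ⇔ |xᵢ − 20.79| > 3.5·0.62/0.6745 = 3.22.
So outliers lie outside [17.57, 24.01].
16.87: M = -4.26 → outlier.

16.87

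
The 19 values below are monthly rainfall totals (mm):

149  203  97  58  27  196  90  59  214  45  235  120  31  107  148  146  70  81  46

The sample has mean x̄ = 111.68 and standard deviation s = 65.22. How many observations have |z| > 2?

0

Cutoffs: x̄ ± 2s = [-18.76, 242.12].
Every value lies within the cutoffs.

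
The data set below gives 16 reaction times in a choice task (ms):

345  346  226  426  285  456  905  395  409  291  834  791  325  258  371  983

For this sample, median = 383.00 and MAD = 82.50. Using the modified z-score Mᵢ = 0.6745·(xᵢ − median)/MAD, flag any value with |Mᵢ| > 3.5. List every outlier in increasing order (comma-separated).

|Mᵢ| > 3.5 ⇔ |xᵢ − 383.00| > 3.5·82.50/0.6745 = 428.09.
So outliers lie outside [-45.09, 811.09].
834: M = 3.69 → outlier.
905: M = 4.27 → outlier.
983: M = 4.91 → outlier.

834, 905, 983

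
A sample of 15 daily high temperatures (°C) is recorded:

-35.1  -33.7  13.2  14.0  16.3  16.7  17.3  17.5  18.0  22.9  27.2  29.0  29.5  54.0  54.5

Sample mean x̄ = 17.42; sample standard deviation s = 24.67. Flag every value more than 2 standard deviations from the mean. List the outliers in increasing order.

-35.1, -33.7

Cutoffs at x̄ ± 2s: 17.42 ± 2·24.67 = [-31.92, 66.76].
-35.1: z = -2.13, |z| > 2 → outlier.
-33.7: z = -2.07, |z| > 2 → outlier.
Every other value lies within [-31.92, 66.76].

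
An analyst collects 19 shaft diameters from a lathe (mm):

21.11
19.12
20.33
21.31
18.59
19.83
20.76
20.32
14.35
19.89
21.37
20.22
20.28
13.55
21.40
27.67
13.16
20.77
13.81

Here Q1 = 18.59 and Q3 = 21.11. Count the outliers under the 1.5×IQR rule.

IQR = 2.52; fences at 18.59 − 3.78 = 14.81 and 21.11 + 3.78 = 24.89.
Outside the cutoffs: 13.16, 13.55, 13.81, 14.35, 27.67.

5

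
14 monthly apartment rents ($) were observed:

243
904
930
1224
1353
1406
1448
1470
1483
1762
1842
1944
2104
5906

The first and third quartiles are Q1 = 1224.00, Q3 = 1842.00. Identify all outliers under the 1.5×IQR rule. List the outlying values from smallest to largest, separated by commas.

IQR = Q3 − Q1 = 1842.00 − 1224.00 = 618.00.
Lower fence = Q1 − 1.5·IQR = 1224.00 − 927.00 = 297.00.
Upper fence = Q3 + 1.5·IQR = 1842.00 + 927.00 = 2769.00.
243 < 297.00 → outlier.
5906 > 2769.00 → outlier.
All remaining values lie within [297.00, 2769.00].

243, 5906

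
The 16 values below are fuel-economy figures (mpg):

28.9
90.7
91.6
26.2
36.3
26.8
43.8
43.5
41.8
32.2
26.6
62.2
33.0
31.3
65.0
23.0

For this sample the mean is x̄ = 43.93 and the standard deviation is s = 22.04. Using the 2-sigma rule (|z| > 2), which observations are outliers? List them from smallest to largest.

90.7, 91.6

Cutoffs at x̄ ± 2s: 43.93 ± 2·22.04 = [-0.15, 88.01].
90.7: z = 2.12, |z| > 2 → outlier.
91.6: z = 2.16, |z| > 2 → outlier.
Every other value lies within [-0.15, 88.01].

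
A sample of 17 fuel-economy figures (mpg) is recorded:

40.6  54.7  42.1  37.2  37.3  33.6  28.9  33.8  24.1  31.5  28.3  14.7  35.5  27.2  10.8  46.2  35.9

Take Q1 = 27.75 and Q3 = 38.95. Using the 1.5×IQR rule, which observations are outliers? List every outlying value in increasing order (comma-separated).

IQR = Q3 − Q1 = 38.95 − 27.75 = 11.20.
Lower fence = Q1 − 1.5·IQR = 27.75 − 16.80 = 10.95.
Upper fence = Q3 + 1.5·IQR = 38.95 + 16.80 = 55.75.
10.8 < 10.95 → outlier.
All remaining values lie within [10.95, 55.75].

10.8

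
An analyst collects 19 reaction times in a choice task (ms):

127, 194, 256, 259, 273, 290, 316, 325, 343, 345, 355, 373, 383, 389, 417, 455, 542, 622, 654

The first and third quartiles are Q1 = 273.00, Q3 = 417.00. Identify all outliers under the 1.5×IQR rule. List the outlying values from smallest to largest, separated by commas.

654

IQR = Q3 − Q1 = 417.00 − 273.00 = 144.00.
Lower fence = Q1 − 1.5·IQR = 273.00 − 216.00 = 57.00.
Upper fence = Q3 + 1.5·IQR = 417.00 + 216.00 = 633.00.
654 > 633.00 → outlier.
All remaining values lie within [57.00, 633.00].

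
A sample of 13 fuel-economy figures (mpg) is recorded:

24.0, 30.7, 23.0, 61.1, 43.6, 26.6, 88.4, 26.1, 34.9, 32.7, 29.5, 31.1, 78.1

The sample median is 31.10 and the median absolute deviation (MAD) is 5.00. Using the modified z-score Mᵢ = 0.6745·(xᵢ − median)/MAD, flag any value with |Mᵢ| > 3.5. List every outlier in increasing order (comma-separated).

61.1, 78.1, 88.4

|Mᵢ| > 3.5 ⇔ |xᵢ − 31.10| > 3.5·5.00/0.6745 = 25.95.
So outliers lie outside [5.15, 57.05].
61.1: M = 4.05 → outlier.
78.1: M = 6.34 → outlier.
88.4: M = 7.73 → outlier.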